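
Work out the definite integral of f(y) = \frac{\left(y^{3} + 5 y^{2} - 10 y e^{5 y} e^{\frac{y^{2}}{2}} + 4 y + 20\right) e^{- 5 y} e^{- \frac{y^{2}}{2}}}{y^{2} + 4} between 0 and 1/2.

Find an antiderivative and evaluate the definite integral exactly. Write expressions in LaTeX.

Antiderivative: F(y) = - 5 \log{\left(\frac{y^{2}}{2} + 2 \right)} - e^{- 5 y} e^{- \frac{y^{2}}{2}}; value = - 5 \log{\left(\frac{17}{8} \right)} - e^{- \frac{21}{8}} + 1 + 5 \log{\left(2 \right)}

Since d/dy undoes antidifferentiation here, F'(y) = f(y) is required of F(y).
F(y) = - 5 \log{\left(\frac{y^{2}}{2} + 2 \right)} - e^{- 5 y} e^{- \frac{y^{2}}{2}} is an antiderivative of f.
Check: d/dy[- 5 \log{\left(\frac{y^{2}}{2} + 2 \right)} - e^{- 5 y} e^{- \frac{y^{2}}{2}}] = \frac{y^{3} + 5 y^{2} - 10 y e^{5 y} e^{\frac{y^{2}}{2}} + 4 y + 20}{y^{2} e^{5 y} e^{\frac{y^{2}}{2}} + 4 e^{5 y} e^{\frac{y^{2}}{2}}}, which equals f(y).
F(1/2) = - 5 \log{\left(\frac{17}{8} \right)} - e^{- \frac{21}{8}}; F(0) = - 5 \log{\left(2 \right)} - 1.
Integral = F(1/2) - F(0) = - 5 \log{\left(\frac{17}{8} \right)} - e^{- \frac{21}{8}} + 1 + 5 \log{\left(2 \right)}.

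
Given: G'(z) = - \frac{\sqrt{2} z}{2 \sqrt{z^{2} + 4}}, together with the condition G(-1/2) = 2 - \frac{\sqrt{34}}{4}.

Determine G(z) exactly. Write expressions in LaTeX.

G(z) = 2 - \sqrt{\frac{z^{2}}{2} + 2}

The substitution u = \frac{z^{2}}{2} + 2 works: G'(z) is exactly (dG/du)*(du/dz) for that inner function.
A general antiderivative is - \sqrt{\frac{z^{2}}{2} + 2} + C.
The condition gives C = 2 - \frac{\sqrt{34}}{4} - (- \frac{\sqrt{34}}{4}) = 2.
So G(z) = 2 - \sqrt{\frac{z^{2}}{2} + 2}.
Check: d/dz[2 - \sqrt{\frac{z^{2}}{2} + 2}] = - \frac{\sqrt{2} z}{2 \sqrt{z^{2} + 4}} = G'(z).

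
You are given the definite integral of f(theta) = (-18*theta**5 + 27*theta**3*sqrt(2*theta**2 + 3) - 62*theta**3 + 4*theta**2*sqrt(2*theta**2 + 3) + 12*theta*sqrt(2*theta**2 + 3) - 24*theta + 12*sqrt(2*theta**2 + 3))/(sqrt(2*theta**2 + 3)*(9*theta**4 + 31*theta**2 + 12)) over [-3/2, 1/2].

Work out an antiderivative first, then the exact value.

Whatever form F(theta) takes, F'(theta) = f(theta) is non-negotiable.
F(theta) = -sqrt(2*theta**2 + 3) + 3*log(theta**2 + 3)/2 + 2*atan(3*theta/2)/3 is an antiderivative of f.
Check: d/dtheta[-sqrt(2*theta**2 + 3) + 3*log(theta**2 + 3)/2 + 2*atan(3*theta/2)/3] = (-18*theta**5 + 27*theta**3*sqrt(2*theta**2 + 3) - 62*theta**3 + 4*theta**2*sqrt(2*theta**2 + 3) + 12*theta*sqrt(2*theta**2 + 3) - 24*theta + 12*sqrt(2*theta**2 + 3))/(9*theta**4*sqrt(2*theta**2 + 3) + 31*theta**2*sqrt(2*theta**2 + 3) + 12*sqrt(2*theta**2 + 3)), which equals f(theta).
F(1/2) = -sqrt(14)/2 + 2*atan(3/4)/3 + 3*log(13/4)/2; F(-3/2) = -sqrt(30)/2 - 2*atan(9/4)/3 + 3*log(21/4)/2.
Integral = F(1/2) - F(-3/2) = -3*log(21/4)/2 - sqrt(14)/2 + 2*atan(3/4)/3 + 2*atan(9/4)/3 + 3*log(13/4)/2 + sqrt(30)/2.

Antiderivative: F(theta) = -sqrt(2*theta**2 + 3) + 3*log(theta**2 + 3)/2 + 2*atan(3*theta/2)/3; value = -3*log(21/4)/2 - sqrt(14)/2 + 2*atan(3/4)/3 + 2*atan(9/4)/3 + 3*log(13/4)/2 + sqrt(30)/2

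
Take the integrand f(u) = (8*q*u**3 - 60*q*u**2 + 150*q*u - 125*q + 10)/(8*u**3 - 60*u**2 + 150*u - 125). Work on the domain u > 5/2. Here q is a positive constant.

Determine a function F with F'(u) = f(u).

An antiderivative is F(u) = (2*q*u*(2*u - 5)**2 - 5)/(2*(2*u - 5)**2).

Since d/du undoes antidifferentiation here, F'(u) = f(u) is required of F(u).
Check: d/du[(2*q*u*(2*u - 5)**2 - 5)/(2*(2*u - 5)**2)] = (8*q*u**3 - 60*q*u**2 + 150*q*u - 125*q + 10)/(8*u**3 - 60*u**2 + 150*u - 125) = f(u).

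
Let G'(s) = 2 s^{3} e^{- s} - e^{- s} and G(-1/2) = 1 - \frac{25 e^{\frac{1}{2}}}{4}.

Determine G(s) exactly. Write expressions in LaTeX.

G'(s) has the shape u'v + uv' for u = - 2 s^{3} - 6 s^{2} - 12 s - 11 and v = e^{- s} — it is the derivative of the product u*v.
A general antiderivative is \left(- 2 s^{3} - 6 s^{2} - 12 s - 11\right) e^{- s} + C.
The condition gives C = 1 - \frac{25 e^{\frac{1}{2}}}{4} - (- \frac{25 e^{\frac{1}{2}}}{4}) = 1.
So G(s) = - \left(2 s^{3} + 6 s^{2} + 12 s - e^{s} + 11\right) e^{- s}.
Check: d/ds[- \left(2 s^{3} + 6 s^{2} + 12 s - e^{s} + 11\right) e^{- s}] = \left(2 s^{3} - 1\right) e^{- s}, which equals G'(s).

G(s) = - \left(2 s^{3} + 6 s^{2} + 12 s - e^{s} + 11\right) e^{- s}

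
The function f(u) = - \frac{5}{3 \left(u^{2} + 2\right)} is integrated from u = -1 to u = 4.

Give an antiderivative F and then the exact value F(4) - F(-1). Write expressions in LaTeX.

Antiderivative: F(u) = - \frac{5 \sqrt{2} \operatorname{atan}{\left(\frac{\sqrt{2} u}{2} \right)}}{6}; value = - \frac{5 \sqrt{2} \operatorname{atan}{\left(2 \sqrt{2} \right)}}{6} - \frac{5 \sqrt{2} \operatorname{atan}{\left(\frac{\sqrt{2}}{2} \right)}}{6}

For F(u) to be correct the identity F'(u) - f(u) = 0 must hold.
F(u) = - \frac{5 \sqrt{2} \operatorname{atan}{\left(\frac{\sqrt{2} u}{2} \right)}}{6} is an antiderivative of f.
Check: d/du[- \frac{5 \sqrt{2} \operatorname{atan}{\left(\frac{\sqrt{2} u}{2} \right)}}{6}] = - \frac{5}{3 u^{2} + 6}, which equals f(u).
F(4) = - \frac{5 \sqrt{2} \operatorname{atan}{\left(2 \sqrt{2} \right)}}{6}; F(-1) = \frac{5 \sqrt{2} \operatorname{atan}{\left(\frac{\sqrt{2}}{2} \right)}}{6}.
Integral = F(4) - F(-1) = - \frac{5 \sqrt{2} \operatorname{atan}{\left(2 \sqrt{2} \right)}}{6} - \frac{5 \sqrt{2} \operatorname{atan}{\left(\frac{\sqrt{2}}{2} \right)}}{6}.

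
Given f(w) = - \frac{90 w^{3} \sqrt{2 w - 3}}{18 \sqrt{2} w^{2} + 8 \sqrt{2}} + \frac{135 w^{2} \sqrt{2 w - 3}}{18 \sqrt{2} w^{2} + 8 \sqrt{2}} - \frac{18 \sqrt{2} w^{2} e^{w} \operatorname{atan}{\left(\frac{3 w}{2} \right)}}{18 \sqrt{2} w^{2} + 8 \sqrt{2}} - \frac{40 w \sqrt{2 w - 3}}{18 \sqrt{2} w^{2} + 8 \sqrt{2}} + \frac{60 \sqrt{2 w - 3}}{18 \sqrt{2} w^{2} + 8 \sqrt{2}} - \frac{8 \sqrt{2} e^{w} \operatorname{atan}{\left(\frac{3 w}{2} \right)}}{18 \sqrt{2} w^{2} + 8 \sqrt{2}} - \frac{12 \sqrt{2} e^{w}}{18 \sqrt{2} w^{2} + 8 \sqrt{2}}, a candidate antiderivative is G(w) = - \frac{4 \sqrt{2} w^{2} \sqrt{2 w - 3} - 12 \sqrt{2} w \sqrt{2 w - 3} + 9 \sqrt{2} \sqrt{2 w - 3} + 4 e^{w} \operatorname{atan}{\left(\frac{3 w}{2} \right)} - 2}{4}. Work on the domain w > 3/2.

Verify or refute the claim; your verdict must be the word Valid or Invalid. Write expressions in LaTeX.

Valid: G'(w) = f(w).

d/dw[G] = \frac{- 180 \sqrt{2} w^{4} + 540 \sqrt{2} w^{3} - 36 w^{2} \sqrt{2 w - 3} e^{w} \operatorname{atan}{\left(\frac{3 w}{2} \right)} - 485 \sqrt{2} w^{2} + 240 \sqrt{2} w - 16 \sqrt{2 w - 3} e^{w} \operatorname{atan}{\left(\frac{3 w}{2} \right)} - 24 \sqrt{2 w - 3} e^{w} - 180 \sqrt{2}}{36 w^{2} \sqrt{2 w - 3} + 16 \sqrt{2 w - 3}}
This equals f(w) exactly, so the claim holds.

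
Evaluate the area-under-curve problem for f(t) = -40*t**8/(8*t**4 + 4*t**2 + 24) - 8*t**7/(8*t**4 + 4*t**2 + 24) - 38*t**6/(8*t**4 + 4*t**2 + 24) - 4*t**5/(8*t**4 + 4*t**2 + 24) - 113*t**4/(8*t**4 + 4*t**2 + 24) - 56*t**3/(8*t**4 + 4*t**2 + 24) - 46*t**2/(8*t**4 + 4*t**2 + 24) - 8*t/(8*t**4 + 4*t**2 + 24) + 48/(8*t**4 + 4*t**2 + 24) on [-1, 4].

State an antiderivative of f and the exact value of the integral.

Antiderivative: F(t) = (-4*t**5 - t**4 - 3*t**3 + 8*t - 4*log(2*t**4 + t**2 + 6))/4; value = -2255/2 - log(534) + log(9)

Integrate term by term and add the pieces.
F(t) = (-4*t**5 - t**4 - 3*t**3 + 8*t - 4*log(2*t**4 + t**2 + 6))/4 is an antiderivative of f.
Check: d/dt[(-4*t**5 - t**4 - 3*t**3 + 8*t - 4*log(2*t**4 + t**2 + 6))/4] = (-40*t**8 - 8*t**7 - 38*t**6 - 4*t**5 - 113*t**4 - 56*t**3 - 46*t**2 - 8*t + 48)/(8*t**4 + 4*t**2 + 24), which equals f(t).
F(4) = -1128 - log(534); F(-1) = -log(9) - 1/2.
Integral = F(4) - F(-1) = -2255/2 - log(534) + log(9).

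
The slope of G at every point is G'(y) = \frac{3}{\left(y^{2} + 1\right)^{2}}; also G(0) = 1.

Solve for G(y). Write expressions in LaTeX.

G(y) = \frac{3 y^{2} \operatorname{atan}{\left(y \right)} + 2 y^{2} + 3 y + 3 \operatorname{atan}{\left(y \right)} + 2}{2 \left(y^{2} + 1\right)}

Differentiate the proposed G(y) back; it has to land on the given G'(y).
A general antiderivative is \frac{3 y}{2 y^{2} + 2} + \frac{3 \operatorname{atan}{\left(y \right)}}{2} + C.
The condition gives C = 1 - (0) = 1.
So G(y) = \frac{3 y^{2} \operatorname{atan}{\left(y \right)} + 2 y^{2} + 3 y + 3 \operatorname{atan}{\left(y \right)} + 2}{2 \left(y^{2} + 1\right)}.
Check: d/dy[\frac{3 y^{2} \operatorname{atan}{\left(y \right)} + 2 y^{2} + 3 y + 3 \operatorname{atan}{\left(y \right)} + 2}{2 \left(y^{2} + 1\right)}] = \frac{3}{y^{4} + 2 y^{2} + 1}, which equals G'(y).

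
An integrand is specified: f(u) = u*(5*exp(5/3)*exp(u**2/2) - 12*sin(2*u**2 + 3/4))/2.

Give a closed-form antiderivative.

An antiderivative is F(u) = (5*exp(5/3)*exp(u**2/2) + 3*cos(2*u**2 + 3/4))/2.

Recover f(u) by differentiating a candidate F(u); any mismatch rules it out.
Check: d/du[(5*exp(5/3)*exp(u**2/2) + 3*cos(2*u**2 + 3/4))/2] = 5*u*exp(5/3)*exp(u**2/2)/2 - 6*u*sin(2*u**2 + 3/4), which equals f(u).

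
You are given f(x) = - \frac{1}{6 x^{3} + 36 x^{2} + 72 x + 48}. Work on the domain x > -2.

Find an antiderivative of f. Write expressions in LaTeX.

A first test for any F(x): its x-derivative must equal f(x) identically.
Check: d/dx[\frac{1}{3 \left(2 x + 4\right)^{2}}] = - \frac{1}{6 x^{3} + 36 x^{2} + 72 x + 48} = f(x).

An antiderivative is F(x) = \frac{1}{3 \left(2 x + 4\right)^{2}}.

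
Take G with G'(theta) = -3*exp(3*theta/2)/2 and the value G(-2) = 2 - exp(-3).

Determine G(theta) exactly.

G(theta) = 2 - exp(3*theta/2)

The proposed G(theta) is checked by its d/dtheta: the result must match the given G'(theta).
A general antiderivative is -exp(3*theta/2) + C.
The condition gives C = 2 - exp(-3) - (-exp(-3)) = 2.
So G(theta) = 2 - exp(3*theta/2).
Check: d/dtheta[2 - exp(3*theta/2)] = -3*exp(3*theta/2)/2 = G'(theta).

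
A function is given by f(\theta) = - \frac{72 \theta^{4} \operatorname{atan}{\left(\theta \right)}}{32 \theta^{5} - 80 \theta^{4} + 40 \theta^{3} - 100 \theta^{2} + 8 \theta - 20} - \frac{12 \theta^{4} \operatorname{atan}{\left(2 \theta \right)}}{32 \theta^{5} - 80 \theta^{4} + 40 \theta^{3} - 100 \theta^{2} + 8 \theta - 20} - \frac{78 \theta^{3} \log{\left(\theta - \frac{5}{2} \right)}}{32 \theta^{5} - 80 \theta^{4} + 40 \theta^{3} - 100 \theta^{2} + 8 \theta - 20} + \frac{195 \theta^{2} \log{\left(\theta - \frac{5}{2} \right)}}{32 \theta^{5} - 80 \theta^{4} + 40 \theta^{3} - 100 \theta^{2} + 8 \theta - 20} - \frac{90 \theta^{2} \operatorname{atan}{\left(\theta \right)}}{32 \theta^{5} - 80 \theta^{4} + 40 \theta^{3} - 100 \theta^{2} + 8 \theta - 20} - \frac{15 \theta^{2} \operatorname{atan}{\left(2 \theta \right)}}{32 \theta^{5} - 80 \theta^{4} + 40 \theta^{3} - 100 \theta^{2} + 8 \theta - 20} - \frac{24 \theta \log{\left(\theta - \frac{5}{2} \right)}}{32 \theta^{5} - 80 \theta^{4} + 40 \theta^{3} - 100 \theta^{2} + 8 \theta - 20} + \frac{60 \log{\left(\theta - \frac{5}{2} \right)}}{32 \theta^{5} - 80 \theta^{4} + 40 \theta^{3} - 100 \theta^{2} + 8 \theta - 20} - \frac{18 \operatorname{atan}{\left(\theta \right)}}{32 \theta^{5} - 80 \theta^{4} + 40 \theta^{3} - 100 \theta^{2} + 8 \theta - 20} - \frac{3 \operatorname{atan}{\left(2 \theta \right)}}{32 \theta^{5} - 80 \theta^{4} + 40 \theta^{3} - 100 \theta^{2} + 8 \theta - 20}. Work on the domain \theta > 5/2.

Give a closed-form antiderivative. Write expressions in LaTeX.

An antiderivative is F(\theta) = - \frac{9 \log{\left(\theta - \frac{5}{2} \right)} \operatorname{atan}{\left(\theta \right)}}{4} - \frac{3 \log{\left(\theta - \frac{5}{2} \right)} \operatorname{atan}{\left(2 \theta \right)}}{8}.

Recognize the product-rule pattern: f = u'v + uv' with u = - \frac{9 \operatorname{atan}{\left(\theta \right)}}{4} - \frac{3 \operatorname{atan}{\left(2 \theta \right)}}{8}, v = \log{\left(\theta - \frac{5}{2} \right)}, so integration by parts undoes it.
Check: d/d\theta[- \frac{9 \log{\left(\theta - \frac{5}{2} \right)} \operatorname{atan}{\left(\theta \right)}}{4} - \frac{3 \log{\left(\theta - \frac{5}{2} \right)} \operatorname{atan}{\left(2 \theta \right)}}{8}] = \frac{- 72 \theta^{4} \operatorname{atan}{\left(\theta \right)} - 12 \theta^{4} \operatorname{atan}{\left(2 \theta \right)} - 78 \theta^{3} \log{\left(\theta - \frac{5}{2} \right)} + 195 \theta^{2} \log{\left(\theta - \frac{5}{2} \right)} - 90 \theta^{2} \operatorname{atan}{\left(\theta \right)} - 15 \theta^{2} \operatorname{atan}{\left(2 \theta \right)} - 24 \theta \log{\left(\theta - \frac{5}{2} \right)} + 60 \log{\left(\theta - \frac{5}{2} \right)} - 18 \operatorname{atan}{\left(\theta \right)} - 3 \operatorname{atan}{\left(2 \theta \right)}}{32 \theta^{5} - 80 \theta^{4} + 40 \theta^{3} - 100 \theta^{2} + 8 \theta - 20}, which equals f(\theta).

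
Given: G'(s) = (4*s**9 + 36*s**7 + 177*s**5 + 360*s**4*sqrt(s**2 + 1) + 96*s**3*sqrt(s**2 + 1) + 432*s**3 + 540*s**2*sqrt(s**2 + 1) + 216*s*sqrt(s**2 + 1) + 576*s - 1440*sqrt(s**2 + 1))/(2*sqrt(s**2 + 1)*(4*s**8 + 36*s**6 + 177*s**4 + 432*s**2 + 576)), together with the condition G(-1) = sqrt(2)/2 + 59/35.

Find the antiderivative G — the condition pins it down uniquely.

Whatever form G(s) takes, its d/ds must return the stated G'(s).
A general antiderivative is (-5*s - 1)/(s**4/3 + 3*s**2/2 + 4) + sqrt(s**2 + 1)/2 + C.
The condition gives C = sqrt(2)/2 + 59/35 - (24/35 + sqrt(2)/2) = 1.
So G(s) = (-5*s - 1)/(s**4/3 + 3*s**2/2 + 4) + sqrt(s**2 + 1)/2 + 1.
Check: d/ds[(-5*s - 1)/(s**4/3 + 3*s**2/2 + 4) + sqrt(s**2 + 1)/2 + 1] = (4*s**9 + 36*s**7 + 177*s**5 + 360*s**4*sqrt(s**2 + 1) + 96*s**3*sqrt(s**2 + 1) + 432*s**3 + 540*s**2*sqrt(s**2 + 1) + 216*s*sqrt(s**2 + 1) + 576*s - 1440*sqrt(s**2 + 1))/(8*s**8*sqrt(s**2 + 1) + 72*s**6*sqrt(s**2 + 1) + 354*s**4*sqrt(s**2 + 1) + 864*s**2*sqrt(s**2 + 1) + 1152*sqrt(s**2 + 1)), which equals G'(s).

G(s) = (-5*s - 1)/(s**4/3 + 3*s**2/2 + 4) + sqrt(s**2 + 1)/2 + 1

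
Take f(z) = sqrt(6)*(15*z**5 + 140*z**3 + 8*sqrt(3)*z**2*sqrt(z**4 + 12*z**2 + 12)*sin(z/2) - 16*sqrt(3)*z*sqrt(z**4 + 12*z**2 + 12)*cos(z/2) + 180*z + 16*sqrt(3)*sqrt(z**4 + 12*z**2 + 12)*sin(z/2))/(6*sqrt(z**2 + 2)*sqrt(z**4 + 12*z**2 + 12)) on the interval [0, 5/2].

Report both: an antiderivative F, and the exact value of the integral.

Antiderivative: F(z) = sqrt(6)*(5*sqrt(z**2 + 2)*sqrt(z**4 + 12*z**2 + 12) - 16*sqrt(3)*sqrt(z**2 + 2)*cos(z/2))/6; value = -4*sqrt(66)*cos(5/4) + 6 + 5*sqrt(44374)/16

Recognize the product-rule pattern: f = u'v + uv' with u = 4*sqrt(z**2/2 + 1), v = 5*sqrt(z**4/3 + 4*z**2 + 4)/4 - 4*cos(z/2), so integration by parts undoes it.
F(z) = sqrt(6)*(5*sqrt(z**2 + 2)*sqrt(z**4 + 12*z**2 + 12) - 16*sqrt(3)*sqrt(z**2 + 2)*cos(z/2))/6 is an antiderivative of f.
Check: d/dz[sqrt(6)*(5*sqrt(z**2 + 2)*sqrt(z**4 + 12*z**2 + 12) - 16*sqrt(3)*sqrt(z**2 + 2)*cos(z/2))/6] = (15*sqrt(6)*z**5 + 140*sqrt(6)*z**3 + 24*sqrt(2)*z**2*sqrt(z**4 + 12*z**2 + 12)*sin(z/2) - 48*sqrt(2)*z*sqrt(z**4 + 12*z**2 + 12)*cos(z/2) + 180*sqrt(6)*z + 48*sqrt(2)*sqrt(z**4 + 12*z**2 + 12)*sin(z/2))/(6*sqrt(z**2 + 2)*sqrt(z**4 + 12*z**2 + 12)), which equals f(z).
F(5/2) = -4*sqrt(66)*cos(5/4) + 5*sqrt(44374)/16; F(0) = -6.
Integral = F(5/2) - F(0) = -4*sqrt(66)*cos(5/4) + 6 + 5*sqrt(44374)/16.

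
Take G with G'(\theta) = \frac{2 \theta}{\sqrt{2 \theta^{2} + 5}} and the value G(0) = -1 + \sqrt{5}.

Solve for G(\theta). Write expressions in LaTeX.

G(\theta) = \sqrt{2 \theta^{2} + 5} - 1

The substitution u = 2 \theta^{2} + 5 works: G'(\theta) is exactly (dG/du)*(du/d\theta) for that inner function.
A general antiderivative is \sqrt{2 \theta^{2} + 5} + C.
The condition gives C = -1 + \sqrt{5} - (\sqrt{5}) = -1.
So G(\theta) = \sqrt{2 \theta^{2} + 5} - 1.
Check: d/d\theta[\sqrt{2 \theta^{2} + 5} - 1] = \frac{2 \theta}{\sqrt{2 \theta^{2} + 5}} = G'(\theta).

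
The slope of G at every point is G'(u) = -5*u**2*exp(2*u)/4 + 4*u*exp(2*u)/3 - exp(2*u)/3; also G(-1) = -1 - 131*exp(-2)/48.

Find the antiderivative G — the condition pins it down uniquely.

G(u) = (-30*u**2 + 62*u - 39)*exp(2*u)/48 - 1

Recognize the product-rule pattern: G'(u) = v'r + vr' with v = -5*u**2/8 + 31*u/24 - 13/16, r = exp(2*u), so integration by parts undoes it.
A general antiderivative is (-30*u**2 + 62*u - 39)*exp(2*u)/48 + C.
The condition gives C = -1 - 131*exp(-2)/48 - (-131*exp(-2)/48) = -1.
So G(u) = (-30*u**2 + 62*u - 39)*exp(2*u)/48 - 1.
Check: d/du[(-30*u**2 + 62*u - 39)*exp(2*u)/48 - 1] = -5*u**2*exp(2*u)/4 + 4*u*exp(2*u)/3 - exp(2*u)/3 = G'(u).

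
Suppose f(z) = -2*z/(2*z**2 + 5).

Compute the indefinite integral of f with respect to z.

F(z) = -log(z**2 + 5/2)/2 + C

The substitution u = z**2 + 5/2 works: f is exactly (dF/du)*(du/dz) for that inner function.
Check: d/dz[-log(z**2 + 5/2)/2] = -2*z/(2*z**2 + 5) = f(z).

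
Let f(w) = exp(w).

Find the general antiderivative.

F(w) = exp(w) + C

For F(w) to be correct the identity F'(w) - f(w) = 0 must hold.
Check: d/dw[exp(w)] = exp(w) = f(w).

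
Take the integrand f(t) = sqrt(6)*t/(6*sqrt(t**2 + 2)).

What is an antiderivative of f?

f matches the chain-rule pattern g'(h)*h' with inner function h(t) = 3*t**2/2 + 3; substituting u = h(t) collapses the integral.
Check: d/dt[sqrt(3*t**2/2 + 3)/3] = sqrt(6)*t/(6*sqrt(t**2 + 2)) = f(t).

An antiderivative is F(t) = sqrt(3*t**2/2 + 3)/3.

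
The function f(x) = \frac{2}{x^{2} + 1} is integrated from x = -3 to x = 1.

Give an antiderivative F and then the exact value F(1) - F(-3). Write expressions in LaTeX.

Any candidate F(x) must reproduce f(x) exactly when differentiated.
F(x) = 2 \operatorname{atan}{\left(x \right)} is an antiderivative of f.
Check: d/dx[2 \operatorname{atan}{\left(x \right)}] = \frac{2}{x^{2} + 1} = f(x).
F(1) = \frac{\pi}{2}; F(-3) = - 2 \operatorname{atan}{\left(3 \right)}.
Integral = F(1) - F(-3) = \frac{\pi}{2} + 2 \operatorname{atan}{\left(3 \right)}.

Antiderivative: F(x) = 2 \operatorname{atan}{\left(x \right)}; value = \frac{\pi}{2} + 2 \operatorname{atan}{\left(3 \right)}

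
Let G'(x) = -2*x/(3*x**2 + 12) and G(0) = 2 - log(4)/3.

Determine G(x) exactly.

G'(x) matches the chain-rule pattern g'(h)*h' with inner function h(x) = x**2 + 4; substituting u = h(x) collapses the integral.
A general antiderivative is -log(x**2 + 4)/3 + C.
The condition gives C = 2 - log(4)/3 - (-log(4)/3) = 2.
So G(x) = 2 - log(x**2 + 4)/3.
Check: d/dx[2 - log(x**2 + 4)/3] = -2*x/(3*x**2 + 12) = G'(x).

G(x) = 2 - log(x**2 + 4)/3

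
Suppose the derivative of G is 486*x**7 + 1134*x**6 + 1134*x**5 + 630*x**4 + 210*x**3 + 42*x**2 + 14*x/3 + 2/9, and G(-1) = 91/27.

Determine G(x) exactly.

G(x) = 243*x**8/4 + 162*x**7 + 189*x**6 + 126*x**5 + 105*x**4/2 + 14*x**3 + 7*x**2/3 + 2*x/9 + 109/108

The substitution u = 3*x**2 + 2*x + 1/3 works: G'(x) is exactly (dG/du)*(du/dx) for that inner function.
A general antiderivative is 3*(3*x**2 + 2*x + 1/3)**4/4 + C.
The condition gives C = 91/27 - (64/27) = 1.
So G(x) = 243*x**8/4 + 162*x**7 + 189*x**6 + 126*x**5 + 105*x**4/2 + 14*x**3 + 7*x**2/3 + 2*x/9 + 109/108.
Check: d/dx[243*x**8/4 + 162*x**7 + 189*x**6 + 126*x**5 + 105*x**4/2 + 14*x**3 + 7*x**2/3 + 2*x/9 + 109/108] = 486*x**7 + 1134*x**6 + 1134*x**5 + 630*x**4 + 210*x**3 + 42*x**2 + 14*x/3 + 2/9 = G'(x).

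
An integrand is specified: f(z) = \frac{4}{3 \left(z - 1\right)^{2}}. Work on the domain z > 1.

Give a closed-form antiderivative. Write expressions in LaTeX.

Differentiate the proposed F(z) back; it has to land on f(z) exactly.
Check: d/dz[- \frac{4}{3 z - 3}] = \frac{4}{3 z^{2} - 6 z + 3}, which equals f(z).

An antiderivative is F(z) = - \frac{4}{3 z - 3}.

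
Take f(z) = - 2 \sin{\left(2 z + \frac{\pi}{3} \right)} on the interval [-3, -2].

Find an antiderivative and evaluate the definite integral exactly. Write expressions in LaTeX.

Since d/dz undoes antidifferentiation here, F'(z) = f(z) is required of F(z).
F(z) = \cos{\left(2 z + \frac{\pi}{3} \right)} is an antiderivative of f.
Check: d/dz[\cos{\left(2 z + \frac{\pi}{3} \right)}] = - 2 \sin{\left(2 z + \frac{\pi}{3} \right)} = f(z).
F(-2) = \sin{\left(\frac{\pi}{6} + 4 \right)}; F(-3) = \sin{\left(\frac{\pi}{6} + 6 \right)}.
Integral = F(-2) - F(-3) = \sin{\left(\frac{\pi}{6} + 4 \right)} - \sin{\left(\frac{\pi}{6} + 6 \right)}.

Antiderivative: F(z) = \cos{\left(2 z + \frac{\pi}{3} \right)}; value = \sin{\left(\frac{\pi}{6} + 4 \right)} - \sin{\left(\frac{\pi}{6} + 6 \right)}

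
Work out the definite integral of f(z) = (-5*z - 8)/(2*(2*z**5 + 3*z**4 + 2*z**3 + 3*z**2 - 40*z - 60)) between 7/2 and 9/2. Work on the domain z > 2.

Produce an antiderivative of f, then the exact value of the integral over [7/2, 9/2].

The denominator factors as 2*(z - 2)*(z + 2)*(2*z + 3)*(z**2 + 5); partial fractions split f into directly integrable pieces: -(z - 74)/(522*(z**2 + 5)) + 4/(203*(2*z + 3)) + 1/(36*(z + 2)) - 1/(28*(z - 2)).
F(z) = -log(z - 2)/28 + 2*log(z + 3/2)/203 + log(z + 2)/36 - log(z**2 + 5)/1044 + 37*sqrt(5)*atan(sqrt(5)*z/5)/1305 is an antiderivative of f.
Check: d/dz[-log(z - 2)/28 + 2*log(z + 3/2)/203 + log(z + 2)/36 - log(z**2 + 5)/1044 + 37*sqrt(5)*atan(sqrt(5)*z/5)/1305] = (-5*z - 8)/(4*z**5 + 6*z**4 + 4*z**3 + 6*z**2 - 80*z - 120), which equals f(z).
F(9/2) = -log(5/2)/28 - log(101/4)/1044 + 2*log(6)/203 + log(13/2)/36 + 37*sqrt(5)*atan(9*sqrt(5)/10)/1305; F(7/2) = -log(3/2)/28 - log(69/4)/1044 + 2*log(5)/203 + log(11/2)/36 + 37*sqrt(5)*atan(7*sqrt(5)/10)/1305.
Integral = F(9/2) - F(7/2) = -37*sqrt(5)*atan(7*sqrt(5)/10)/1305 - log(11/2)/36 - log(5/2)/28 - 2*log(5)/203 - log(101/4)/1044 + log(69/4)/1044 + log(3/2)/28 + 2*log(6)/203 + log(13/2)/36 + 37*sqrt(5)*atan(9*sqrt(5)/10)/1305.

Antiderivative: F(z) = -log(z - 2)/28 + 2*log(z + 3/2)/203 + log(z + 2)/36 - log(z**2 + 5)/1044 + 37*sqrt(5)*atan(sqrt(5)*z/5)/1305; value = -37*sqrt(5)*atan(7*sqrt(5)/10)/1305 - log(11/2)/36 - log(5/2)/28 - 2*log(5)/203 - log(101/4)/1044 + log(69/4)/1044 + log(3/2)/28 + 2*log(6)/203 + log(13/2)/36 + 37*sqrt(5)*atan(9*sqrt(5)/10)/1305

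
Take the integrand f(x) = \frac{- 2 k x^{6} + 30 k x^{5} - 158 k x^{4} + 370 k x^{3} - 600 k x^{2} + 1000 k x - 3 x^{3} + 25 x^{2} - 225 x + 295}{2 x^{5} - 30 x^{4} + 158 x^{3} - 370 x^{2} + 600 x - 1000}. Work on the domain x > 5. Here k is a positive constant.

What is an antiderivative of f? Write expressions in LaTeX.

An antiderivative is F(x) = - \frac{k x^{2}}{2} - \frac{3 \operatorname{atan}{\left(\frac{x}{2} \right)}}{4} + \frac{5}{\left(x - 5\right)^{2}}.

Any candidate F(x) must reproduce f(x) exactly when differentiated.
Check: d/dx[- \frac{k x^{2}}{2} - \frac{3 \operatorname{atan}{\left(\frac{x}{2} \right)}}{4} + \frac{5}{\left(x - 5\right)^{2}}] = \frac{- 2 k x^{6} + 30 k x^{5} - 158 k x^{4} + 370 k x^{3} - 600 k x^{2} + 1000 k x - 3 x^{3} + 25 x^{2} - 225 x + 295}{2 x^{5} - 30 x^{4} + 158 x^{3} - 370 x^{2} + 600 x - 1000} = f(x).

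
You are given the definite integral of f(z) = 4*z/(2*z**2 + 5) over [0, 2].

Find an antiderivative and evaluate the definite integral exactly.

Antiderivative: F(z) = log(2*z**2 + 5); value = -log(5) + log(13)

f matches the chain-rule pattern g'(h)*h' with inner function h(z) = 2*z**2 + 5; substituting u = h(z) collapses the integral.
F(z) = log(2*z**2 + 5) is an antiderivative of f.
Check: d/dz[log(2*z**2 + 5)] = 4*z/(2*z**2 + 5) = f(z).
F(2) = log(13); F(0) = log(5).
Integral = F(2) - F(0) = -log(5) + log(13).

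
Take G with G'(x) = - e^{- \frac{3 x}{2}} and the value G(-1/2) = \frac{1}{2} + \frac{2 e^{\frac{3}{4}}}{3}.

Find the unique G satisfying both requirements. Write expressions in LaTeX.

For G(x) to be correct, d/dx[G] must agree with the stated G'(x) identically.
A general antiderivative is \frac{2 e^{- \frac{3 x}{2}}}{3} + C.
The condition gives C = \frac{1}{2} + \frac{2 e^{\frac{3}{4}}}{3} - (\frac{2 e^{\frac{3}{4}}}{3}) = \frac{1}{2}.
So G(x) = \frac{\left(3 e^{\frac{3 x}{2}} + 4\right) e^{- \frac{3 x}{2}}}{6}.
Check: d/dx[\frac{\left(3 e^{\frac{3 x}{2}} + 4\right) e^{- \frac{3 x}{2}}}{6}] = - e^{- \frac{3 x}{2}} = G'(x).

G(x) = \frac{\left(3 e^{\frac{3 x}{2}} + 4\right) e^{- \frac{3 x}{2}}}{6}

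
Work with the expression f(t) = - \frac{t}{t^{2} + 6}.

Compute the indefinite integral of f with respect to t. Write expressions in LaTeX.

F(t) = - \frac{\log{\left(t^{2} + 6 \right)}}{2} + C

f matches the chain-rule pattern g'(h)*h' with inner function h(t) = t^{2} + 6; substituting u = h(t) collapses the integral.
Check: d/dt[- \frac{\log{\left(t^{2} + 6 \right)}}{2}] = - \frac{t}{t^{2} + 6} = f(t).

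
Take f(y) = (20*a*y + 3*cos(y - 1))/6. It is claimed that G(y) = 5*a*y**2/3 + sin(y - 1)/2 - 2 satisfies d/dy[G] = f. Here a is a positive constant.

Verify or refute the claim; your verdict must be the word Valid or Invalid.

Valid - differentiating G returns exactly f.

d/dy[G] = 10*a*y/3 + cos(y - 1)/2
This equals f(y) exactly, so the claim holds.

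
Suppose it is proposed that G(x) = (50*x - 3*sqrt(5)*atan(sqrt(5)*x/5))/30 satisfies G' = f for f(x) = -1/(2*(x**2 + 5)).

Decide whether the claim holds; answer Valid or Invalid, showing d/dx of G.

d/dx[G] = (10*x**2 + 47)/(6*x**2 + 30)
d/dx[G] - f(x) = 5/3 != 0.

Invalid: d/dx[G] - f = 5/3, which is not 0.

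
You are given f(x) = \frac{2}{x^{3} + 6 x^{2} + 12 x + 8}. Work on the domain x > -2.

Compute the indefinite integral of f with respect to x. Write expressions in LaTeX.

Any candidate F(x) must reproduce f(x) exactly when differentiated.
Check: d/dx[- \frac{1}{x^{2} + 4 x + 4}] = \frac{2}{x^{3} + 6 x^{2} + 12 x + 8} = f(x).

F(x) = - \frac{1}{x^{2} + 4 x + 4} + C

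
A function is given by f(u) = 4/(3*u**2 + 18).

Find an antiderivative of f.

An antiderivative is F(u) = 2*sqrt(6)*atan(sqrt(6)*u/6)/9.

Any candidate F(u) must reproduce f(u) exactly when differentiated.
Check: d/du[2*sqrt(6)*atan(sqrt(6)*u/6)/9] = 4/(3*u**2 + 18) = f(u).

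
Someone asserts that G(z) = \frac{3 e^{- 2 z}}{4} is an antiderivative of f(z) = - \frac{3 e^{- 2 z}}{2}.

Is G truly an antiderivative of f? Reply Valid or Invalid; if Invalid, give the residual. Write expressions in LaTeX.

d/dz[G] = - \frac{3 e^{- 2 z}}{2}
This equals f(z) exactly, so the claim holds.

Valid - differentiating G returns exactly f.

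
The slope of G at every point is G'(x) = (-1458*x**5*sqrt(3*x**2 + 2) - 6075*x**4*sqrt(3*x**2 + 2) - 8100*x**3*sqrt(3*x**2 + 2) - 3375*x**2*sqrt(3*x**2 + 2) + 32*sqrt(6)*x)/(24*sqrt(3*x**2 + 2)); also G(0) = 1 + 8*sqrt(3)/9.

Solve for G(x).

G(x) = sqrt(3)*(-243*sqrt(3)*x**6 - 1215*sqrt(3)*x**5 - 2025*sqrt(3)*x**4 - 1125*sqrt(3)*x**3 + 32*sqrt(2)*sqrt(3*x**2 + 2) + 24*sqrt(3))/72

Since d/dx undoes antidifferentiation here, G(x) must give back the stated G'(x).
A general antiderivative is 3*(-3*x**2/2 - 5*x/2)**3 + 4*sqrt(2*x**2 + 4/3)/3 + C.
The condition gives C = 1 + 8*sqrt(3)/9 - (8*sqrt(3)/9) = 1.
So G(x) = sqrt(3)*(-243*sqrt(3)*x**6 - 1215*sqrt(3)*x**5 - 2025*sqrt(3)*x**4 - 1125*sqrt(3)*x**3 + 32*sqrt(2)*sqrt(3*x**2 + 2) + 24*sqrt(3))/72.
Check: d/dx[sqrt(3)*(-243*sqrt(3)*x**6 - 1215*sqrt(3)*x**5 - 2025*sqrt(3)*x**4 - 1125*sqrt(3)*x**3 + 32*sqrt(2)*sqrt(3*x**2 + 2) + 24*sqrt(3))/72] = (-1458*x**5*sqrt(3*x**2 + 2) - 6075*x**4*sqrt(3*x**2 + 2) - 8100*x**3*sqrt(3*x**2 + 2) - 3375*x**2*sqrt(3*x**2 + 2) + 32*sqrt(6)*x)/(24*sqrt(3*x**2 + 2)) = G'(x).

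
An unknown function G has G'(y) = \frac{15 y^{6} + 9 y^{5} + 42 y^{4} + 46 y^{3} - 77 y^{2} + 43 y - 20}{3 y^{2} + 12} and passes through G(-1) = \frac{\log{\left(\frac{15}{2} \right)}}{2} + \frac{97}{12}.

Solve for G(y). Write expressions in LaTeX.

A candidate passes only if d/dy[G] lands on the given G'(y) exactly.
A general antiderivative is y^{5} + \frac{3 y^{4}}{4} - 2 y^{3} + \frac{5 y^{2}}{3} - \frac{5 y}{3} + \frac{\log{\left(\frac{3 y^{2}}{2} + 6 \right)}}{2} + 3 + C.
The condition gives C = \frac{\log{\left(\frac{15}{2} \right)}}{2} + \frac{97}{12} - (\frac{\log{\left(\frac{15}{2} \right)}}{2} + \frac{97}{12}) = 0.
So G(y) = y^{5} + \frac{3 y^{4}}{4} - 2 y^{3} + \frac{5 y^{2}}{3} - \frac{5 y}{3} + \frac{\log{\left(\frac{3 y^{2}}{2} + 6 \right)}}{2} + 3.
Check: d/dy[y^{5} + \frac{3 y^{4}}{4} - 2 y^{3} + \frac{5 y^{2}}{3} - \frac{5 y}{3} + \frac{\log{\left(\frac{3 y^{2}}{2} + 6 \right)}}{2} + 3] = \frac{15 y^{6} + 9 y^{5} + 42 y^{4} + 46 y^{3} - 77 y^{2} + 43 y - 20}{3 y^{2} + 12} = G'(y).

G(y) = y^{5} + \frac{3 y^{4}}{4} - 2 y^{3} + \frac{5 y^{2}}{3} - \frac{5 y}{3} + \frac{\log{\left(\frac{3 y^{2}}{2} + 6 \right)}}{2} + 3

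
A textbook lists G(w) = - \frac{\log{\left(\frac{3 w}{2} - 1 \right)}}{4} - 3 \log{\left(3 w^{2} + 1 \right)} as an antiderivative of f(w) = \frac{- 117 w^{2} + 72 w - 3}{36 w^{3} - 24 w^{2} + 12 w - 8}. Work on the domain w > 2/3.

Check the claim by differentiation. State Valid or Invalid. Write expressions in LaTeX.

Invalid: d/dw[G] - f = - \frac{9 w}{3 w^{2} + 1}, which is not 0.

d/dw[G] = \frac{- 225 w^{2} + 144 w - 3}{36 w^{3} - 24 w^{2} + 12 w - 8}
d/dw[G] - f(w) = - \frac{9 w}{3 w^{2} + 1} != 0.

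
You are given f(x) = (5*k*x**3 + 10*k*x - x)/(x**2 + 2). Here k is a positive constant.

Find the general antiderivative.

F(x) = 5*k*x**2/2 - log(x**2/2 + 1)/2 + C

Whatever form F(x) takes, F'(x) = f(x) is non-negotiable.
Check: d/dx[5*k*x**2/2 - log(x**2/2 + 1)/2] = (5*k*x**3 + 10*k*x - x)/(x**2 + 2) = f(x).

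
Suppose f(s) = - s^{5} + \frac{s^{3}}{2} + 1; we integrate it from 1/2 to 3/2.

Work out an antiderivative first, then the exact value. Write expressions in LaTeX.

Antiderivative: F(s) = - \frac{s \left(4 s^{5} - 3 s^{3} - 24\right)}{24}; value = - \frac{13}{48}

Integrate term by term and add the pieces.
F(s) = - \frac{s \left(4 s^{5} - 3 s^{3} - 24\right)}{24} is an antiderivative of f.
Check: d/ds[- \frac{s \left(4 s^{5} - 3 s^{3} - 24\right)}{24}] = - s^{5} + \frac{s^{3}}{2} + 1 = f(s).
F(3/2) = \frac{15}{64}; F(1/2) = \frac{97}{192}.
Integral = F(3/2) - F(1/2) = - \frac{13}{48}.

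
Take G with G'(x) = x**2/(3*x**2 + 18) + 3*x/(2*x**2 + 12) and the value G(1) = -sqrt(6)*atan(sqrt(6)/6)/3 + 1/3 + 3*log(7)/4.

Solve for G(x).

Integrate term by term and add the pieces.
A general antiderivative is x/3 + 3*log(x**2 + 6)/4 - sqrt(6)*atan(sqrt(6)*x/6)/3 + C.
The condition gives C = -sqrt(6)*atan(sqrt(6)/6)/3 + 1/3 + 3*log(7)/4 - (-sqrt(6)*atan(sqrt(6)/6)/3 + 1/3 + 3*log(7)/4) = 0.
So G(x) = x/3 + 3*log(x**2 + 6)/4 - sqrt(6)*atan(sqrt(6)*x/6)/3.
Check: d/dx[x/3 + 3*log(x**2 + 6)/4 - sqrt(6)*atan(sqrt(6)*x/6)/3] = (2*x**2 + 9*x)/(6*x**2 + 36), which equals G'(x).

G(x) = x/3 + 3*log(x**2 + 6)/4 - sqrt(6)*atan(sqrt(6)*x/6)/3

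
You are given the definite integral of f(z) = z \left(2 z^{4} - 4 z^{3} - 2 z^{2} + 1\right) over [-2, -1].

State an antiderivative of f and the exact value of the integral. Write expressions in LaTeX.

Antiderivative: F(z) = \frac{z^{2} \left(10 z^{4} - 24 z^{3} - 15 z^{2} + 15\right)}{30}; value = - \frac{199}{5}

For F(z) to be correct the identity F'(z) - f(z) = 0 must hold.
F(z) = \frac{z^{2} \left(10 z^{4} - 24 z^{3} - 15 z^{2} + 15\right)}{30} is an antiderivative of f.
Check: d/dz[\frac{z^{2} \left(10 z^{4} - 24 z^{3} - 15 z^{2} + 15\right)}{30}] = 2 z^{5} - 4 z^{4} - 2 z^{3} + z, which equals f(z).
F(-1) = \frac{17}{15}; F(-2) = \frac{614}{15}.
Integral = F(-1) - F(-2) = - \frac{199}{5}.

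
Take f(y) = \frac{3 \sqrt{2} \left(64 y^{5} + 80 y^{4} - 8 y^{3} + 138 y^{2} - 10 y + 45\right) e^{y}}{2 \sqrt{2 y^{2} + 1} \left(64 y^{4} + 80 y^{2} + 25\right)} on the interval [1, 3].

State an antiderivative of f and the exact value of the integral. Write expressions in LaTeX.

A first test for any F(y): its y-derivative must equal f(y) identically.
F(y) = \frac{3 \sqrt{2} \left(4 y + 5\right) \sqrt{2 y^{2} + 1} e^{y}}{2 \left(8 y^{2} + 5\right)} is an antiderivative of f.
Check: d/dy[\frac{3 \sqrt{2} \left(4 y + 5\right) \sqrt{2 y^{2} + 1} e^{y}}{2 \left(8 y^{2} + 5\right)}] = \frac{192 \sqrt{2} y^{5} e^{y} + 240 \sqrt{2} y^{4} e^{y} - 24 \sqrt{2} y^{3} e^{y} + 414 \sqrt{2} y^{2} e^{y} - 30 \sqrt{2} y e^{y} + 135 \sqrt{2} e^{y}}{128 y^{4} \sqrt{2 y^{2} + 1} + 160 y^{2} \sqrt{2 y^{2} + 1} + 50 \sqrt{2 y^{2} + 1}}, which equals f(y).
F(3) = \frac{51 \sqrt{38} e^{3}}{154}; F(1) = \frac{27 \sqrt{6} e}{26}.
Integral = F(3) - F(1) = - \frac{27 \sqrt{6} e}{26} + \frac{51 \sqrt{38} e^{3}}{154}.

Antiderivative: F(y) = \frac{3 \sqrt{2} \left(4 y + 5\right) \sqrt{2 y^{2} + 1} e^{y}}{2 \left(8 y^{2} + 5\right)}; value = - \frac{27 \sqrt{6} e}{26} + \frac{51 \sqrt{38} e^{3}}{154}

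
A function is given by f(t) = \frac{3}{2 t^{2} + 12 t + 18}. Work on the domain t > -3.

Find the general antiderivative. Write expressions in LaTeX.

For F(t) to be correct the identity F'(t) - f(t) = 0 must hold.
Check: d/dt[- \frac{3}{2 t + 6}] = \frac{3}{2 t^{2} + 12 t + 18} = f(t).

F(t) = - \frac{3}{2 t + 6} + C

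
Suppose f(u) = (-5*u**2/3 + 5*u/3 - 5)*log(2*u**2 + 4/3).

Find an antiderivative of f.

Any candidate F(u) must reproduce f(u) exactly when differentiated.
Check: d/du[5*(12*u**3 - 27*u**2 + 9*u*(-2*u**2 + 3*u - 18)*log(2*u**2 + 4/3) + 300*u + 18*log(u**2 + 2/3) - 100*sqrt(6)*atan(sqrt(6)*u/2))/162] = -5*u**2*log(u**2 + 2/3)/3 - 5*u**2*log(2)/3 + 5*u*log(u**2 + 2/3)/3 + 5*u*log(2)/3 - 5*log(u**2 + 2/3) - 5*log(2), which equals f(u).

An antiderivative is F(u) = 5*(12*u**3 - 27*u**2 + 9*u*(-2*u**2 + 3*u - 18)*log(2*u**2 + 4/3) + 300*u + 18*log(u**2 + 2/3) - 100*sqrt(6)*atan(sqrt(6)*u/2))/162.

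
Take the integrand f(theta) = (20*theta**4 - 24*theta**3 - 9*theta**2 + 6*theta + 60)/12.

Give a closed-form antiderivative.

An antiderivative is F(theta) = theta**5/3 - theta**4/2 - theta**3/4 + theta**2/4 + 5*theta.

An antiderivative F(theta) passes only if d/dtheta[F] lands on f(theta) exactly.
Check: d/dtheta[theta**5/3 - theta**4/2 - theta**3/4 + theta**2/4 + 5*theta] = 5*theta**4/3 - 2*theta**3 - 3*theta**2/4 + theta/2 + 5, which equals f(theta).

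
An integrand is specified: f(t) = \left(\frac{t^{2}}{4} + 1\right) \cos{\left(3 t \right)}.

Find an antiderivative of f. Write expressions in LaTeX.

Check any antiderivative F(t) by computing F'(t) and comparing it with f(t).
Check: d/dt[\frac{t^{2} \sin{\left(3 t \right)}}{12} + \frac{t \cos{\left(3 t \right)}}{18} + \frac{17 \sin{\left(3 t \right)}}{54}] = \frac{t^{2} \cos{\left(3 t \right)}}{4} + \cos{\left(3 t \right)}, which equals f(t).

An antiderivative is F(t) = \frac{t^{2} \sin{\left(3 t \right)}}{12} + \frac{t \cos{\left(3 t \right)}}{18} + \frac{17 \sin{\left(3 t \right)}}{54}.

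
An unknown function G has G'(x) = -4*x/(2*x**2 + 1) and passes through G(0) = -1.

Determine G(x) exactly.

G(x) = -log(2*x**2 + 1) - 1

The substitution u = 2*x**2 + 1 works: G'(x) is exactly (dG/du)*(du/dx) for that inner function.
A general antiderivative is -log(2*x**2 + 1) + C.
The condition gives C = -1 - (0) = -1.
So G(x) = -log(2*x**2 + 1) - 1.
Check: d/dx[-log(2*x**2 + 1) - 1] = -4*x/(2*x**2 + 1) = G'(x).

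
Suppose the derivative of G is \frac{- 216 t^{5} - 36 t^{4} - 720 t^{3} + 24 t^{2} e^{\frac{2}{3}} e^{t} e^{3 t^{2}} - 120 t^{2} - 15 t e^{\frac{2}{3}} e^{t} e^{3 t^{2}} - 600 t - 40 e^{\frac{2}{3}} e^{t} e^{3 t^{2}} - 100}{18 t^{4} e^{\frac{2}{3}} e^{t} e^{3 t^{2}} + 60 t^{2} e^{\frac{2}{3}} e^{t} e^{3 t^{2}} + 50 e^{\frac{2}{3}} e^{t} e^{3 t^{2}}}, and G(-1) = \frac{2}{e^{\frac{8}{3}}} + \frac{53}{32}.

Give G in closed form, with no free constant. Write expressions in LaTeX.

Whatever form G(t) takes, its d/dt must return the stated G'(t).
A general antiderivative is \frac{\frac{5}{4} - 4 t}{3 t^{2} + 5} + 2 e^{- 3 t^{2} - t - \frac{2}{3}} + C.
The condition gives C = \frac{2}{e^{\frac{8}{3}}} + \frac{53}{32} - (\frac{2}{e^{\frac{8}{3}}} + \frac{21}{32}) = 1.
So G(t) = \frac{12 t^{2} - 16 t + 8 \left(3 t^{2} + 5\right) e^{- 3 t^{2} - t - \frac{2}{3}} + 25}{4 \left(3 t^{2} + 5\right)}.
Check: d/dt[\frac{12 t^{2} - 16 t + 8 \left(3 t^{2} + 5\right) e^{- 3 t^{2} - t - \frac{2}{3}} + 25}{4 \left(3 t^{2} + 5\right)}] = \frac{- 216 t^{5} - 36 t^{4} - 720 t^{3} + 24 t^{2} e^{\frac{2}{3}} e^{t} e^{3 t^{2}} - 120 t^{2} - 15 t e^{\frac{2}{3}} e^{t} e^{3 t^{2}} - 600 t - 40 e^{\frac{2}{3}} e^{t} e^{3 t^{2}} - 100}{18 t^{4} e^{\frac{2}{3}} e^{t} e^{3 t^{2}} + 60 t^{2} e^{\frac{2}{3}} e^{t} e^{3 t^{2}} + 50 e^{\frac{2}{3}} e^{t} e^{3 t^{2}}} = G'(t).

G(t) = \frac{12 t^{2} - 16 t + 8 \left(3 t^{2} + 5\right) e^{- 3 t^{2} - t - \frac{2}{3}} + 25}{4 \left(3 t^{2} + 5\right)}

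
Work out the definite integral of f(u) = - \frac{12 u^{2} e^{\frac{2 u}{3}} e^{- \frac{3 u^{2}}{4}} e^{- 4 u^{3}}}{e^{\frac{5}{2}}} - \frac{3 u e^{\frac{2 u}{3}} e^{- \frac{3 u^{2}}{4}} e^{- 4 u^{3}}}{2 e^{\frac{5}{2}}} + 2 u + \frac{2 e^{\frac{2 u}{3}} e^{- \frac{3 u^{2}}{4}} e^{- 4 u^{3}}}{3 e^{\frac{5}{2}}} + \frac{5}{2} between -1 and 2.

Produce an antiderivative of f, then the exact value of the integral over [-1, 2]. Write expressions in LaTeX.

Integrate term by term and add the pieces.
F(u) = \frac{\left(2 u^{2} e^{\frac{5}{2}} e^{- \frac{2 u}{3}} e^{\frac{3 u^{2}}{4}} e^{4 u^{3}} + 5 u e^{\frac{5}{2}} e^{- \frac{2 u}{3}} e^{\frac{3 u^{2}}{4}} e^{4 u^{3}} + 2\right) e^{\frac{2 u}{3}} e^{- \frac{3 u^{2}}{4}} e^{- 4 u^{3}}}{2 e^{\frac{5}{2}}} is an antiderivative of f.
Check: d/du[\frac{\left(2 u^{2} e^{\frac{5}{2}} e^{- \frac{2 u}{3}} e^{\frac{3 u^{2}}{4}} e^{4 u^{3}} + 5 u e^{\frac{5}{2}} e^{- \frac{2 u}{3}} e^{\frac{3 u^{2}}{4}} e^{4 u^{3}} + 2\right) e^{\frac{2 u}{3}} e^{- \frac{3 u^{2}}{4}} e^{- 4 u^{3}}}{2 e^{\frac{5}{2}}}] = \frac{\left(- 72 u^{2} e^{\frac{2 u}{3}} - 9 u e^{\frac{2 u}{3}} + 12 u e^{\frac{5}{2}} e^{\frac{3 u^{2}}{4}} e^{4 u^{3}} + 4 e^{\frac{2 u}{3}} + 15 e^{\frac{5}{2}} e^{\frac{3 u^{2}}{4}} e^{4 u^{3}}\right) e^{- \frac{3 u^{2}}{4}} e^{- 4 u^{3}}}{6 e^{\frac{5}{2}}}, which equals f(u).
F(2) = e^{- \frac{217}{6}} + 9; F(-1) = - \frac{3}{2} + e^{\frac{1}{12}}.
Integral = F(2) - F(-1) = - e^{\frac{1}{12}} + e^{- \frac{217}{6}} + \frac{21}{2}.

Antiderivative: F(u) = \frac{\left(2 u^{2} e^{\frac{5}{2}} e^{- \frac{2 u}{3}} e^{\frac{3 u^{2}}{4}} e^{4 u^{3}} + 5 u e^{\frac{5}{2}} e^{- \frac{2 u}{3}} e^{\frac{3 u^{2}}{4}} e^{4 u^{3}} + 2\right) e^{\frac{2 u}{3}} e^{- \frac{3 u^{2}}{4}} e^{- 4 u^{3}}}{2 e^{\frac{5}{2}}}; value = - e^{\frac{1}{12}} + e^{- \frac{217}{6}} + \frac{21}{2}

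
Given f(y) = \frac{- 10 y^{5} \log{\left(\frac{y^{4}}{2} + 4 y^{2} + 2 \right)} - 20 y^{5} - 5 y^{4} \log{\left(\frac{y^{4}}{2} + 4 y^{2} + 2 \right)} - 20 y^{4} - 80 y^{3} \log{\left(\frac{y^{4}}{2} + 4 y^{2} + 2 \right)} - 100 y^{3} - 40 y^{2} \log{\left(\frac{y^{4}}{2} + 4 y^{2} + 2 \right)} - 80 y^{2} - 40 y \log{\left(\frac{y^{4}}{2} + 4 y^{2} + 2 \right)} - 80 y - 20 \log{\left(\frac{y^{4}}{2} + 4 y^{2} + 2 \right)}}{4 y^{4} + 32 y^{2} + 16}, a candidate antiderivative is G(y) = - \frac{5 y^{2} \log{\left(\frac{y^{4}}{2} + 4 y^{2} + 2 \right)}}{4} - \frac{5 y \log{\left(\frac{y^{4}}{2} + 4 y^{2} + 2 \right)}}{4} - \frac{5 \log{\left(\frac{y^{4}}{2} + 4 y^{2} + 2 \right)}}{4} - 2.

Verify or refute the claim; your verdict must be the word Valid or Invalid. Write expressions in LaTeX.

Valid. The derivative of G reproduces f.

d/dy[G] = \frac{- 10 y^{5} \log{\left(\frac{y^{4}}{2} + 4 y^{2} + 2 \right)} - 20 y^{5} - 5 y^{4} \log{\left(\frac{y^{4}}{2} + 4 y^{2} + 2 \right)} - 20 y^{4} - 80 y^{3} \log{\left(\frac{y^{4}}{2} + 4 y^{2} + 2 \right)} - 100 y^{3} - 40 y^{2} \log{\left(\frac{y^{4}}{2} + 4 y^{2} + 2 \right)} - 80 y^{2} - 40 y \log{\left(\frac{y^{4}}{2} + 4 y^{2} + 2 \right)} - 80 y - 20 \log{\left(\frac{y^{4}}{2} + 4 y^{2} + 2 \right)}}{4 y^{4} + 32 y^{2} + 16}
This equals f(y) exactly, so the claim holds.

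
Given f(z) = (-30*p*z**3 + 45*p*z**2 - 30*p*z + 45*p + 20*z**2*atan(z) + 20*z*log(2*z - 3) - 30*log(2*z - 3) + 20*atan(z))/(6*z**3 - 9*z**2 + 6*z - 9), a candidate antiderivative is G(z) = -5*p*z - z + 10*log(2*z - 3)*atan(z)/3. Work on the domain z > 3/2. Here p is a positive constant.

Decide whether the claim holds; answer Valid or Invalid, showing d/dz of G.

Invalid: d/dz[G] - f = -1, which is not 0.

d/dz[G] = (-30*p*z**3 + 45*p*z**2 - 30*p*z + 45*p - 6*z**3 + 20*z**2*atan(z) + 9*z**2 + 20*z*log(2*z - 3) - 6*z - 30*log(2*z - 3) + 20*atan(z) + 9)/(6*z**3 - 9*z**2 + 6*z - 9)
d/dz[G] - f(z) = -1 != 0.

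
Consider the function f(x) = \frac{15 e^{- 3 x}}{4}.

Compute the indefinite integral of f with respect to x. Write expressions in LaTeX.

F(x) = - \frac{5 e^{- 3 x}}{4} + C

Whatever form F(x) takes, F'(x) = f(x) is non-negotiable.
Check: d/dx[- \frac{5 e^{- 3 x}}{4}] = \frac{15 e^{- 3 x}}{4} = f(x).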